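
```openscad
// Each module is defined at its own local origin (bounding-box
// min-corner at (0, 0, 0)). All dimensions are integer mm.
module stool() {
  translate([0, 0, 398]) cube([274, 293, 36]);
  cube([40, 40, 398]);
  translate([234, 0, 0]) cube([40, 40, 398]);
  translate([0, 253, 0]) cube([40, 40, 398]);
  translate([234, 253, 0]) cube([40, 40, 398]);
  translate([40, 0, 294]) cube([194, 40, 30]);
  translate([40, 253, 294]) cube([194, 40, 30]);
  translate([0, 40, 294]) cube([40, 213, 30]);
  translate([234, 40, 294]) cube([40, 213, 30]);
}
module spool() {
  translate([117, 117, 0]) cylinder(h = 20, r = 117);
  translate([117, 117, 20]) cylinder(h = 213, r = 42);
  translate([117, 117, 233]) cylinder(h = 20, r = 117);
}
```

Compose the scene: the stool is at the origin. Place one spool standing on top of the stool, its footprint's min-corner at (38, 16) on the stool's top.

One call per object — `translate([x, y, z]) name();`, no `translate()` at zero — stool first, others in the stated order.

stool();
translate([38, 16, 434]) spool();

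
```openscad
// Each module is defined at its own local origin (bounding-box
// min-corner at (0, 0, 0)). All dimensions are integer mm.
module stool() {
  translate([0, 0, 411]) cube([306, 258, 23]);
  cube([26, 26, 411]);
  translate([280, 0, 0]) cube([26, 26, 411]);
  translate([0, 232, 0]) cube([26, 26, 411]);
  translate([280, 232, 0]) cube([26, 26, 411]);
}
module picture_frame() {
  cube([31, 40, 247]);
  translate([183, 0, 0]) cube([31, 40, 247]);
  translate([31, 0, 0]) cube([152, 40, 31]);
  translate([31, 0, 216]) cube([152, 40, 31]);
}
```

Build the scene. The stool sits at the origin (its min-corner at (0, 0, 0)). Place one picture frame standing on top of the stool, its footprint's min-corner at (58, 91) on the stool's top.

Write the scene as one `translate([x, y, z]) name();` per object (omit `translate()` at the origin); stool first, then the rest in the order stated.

stool();
translate([58, 91, 434]) picture_frame();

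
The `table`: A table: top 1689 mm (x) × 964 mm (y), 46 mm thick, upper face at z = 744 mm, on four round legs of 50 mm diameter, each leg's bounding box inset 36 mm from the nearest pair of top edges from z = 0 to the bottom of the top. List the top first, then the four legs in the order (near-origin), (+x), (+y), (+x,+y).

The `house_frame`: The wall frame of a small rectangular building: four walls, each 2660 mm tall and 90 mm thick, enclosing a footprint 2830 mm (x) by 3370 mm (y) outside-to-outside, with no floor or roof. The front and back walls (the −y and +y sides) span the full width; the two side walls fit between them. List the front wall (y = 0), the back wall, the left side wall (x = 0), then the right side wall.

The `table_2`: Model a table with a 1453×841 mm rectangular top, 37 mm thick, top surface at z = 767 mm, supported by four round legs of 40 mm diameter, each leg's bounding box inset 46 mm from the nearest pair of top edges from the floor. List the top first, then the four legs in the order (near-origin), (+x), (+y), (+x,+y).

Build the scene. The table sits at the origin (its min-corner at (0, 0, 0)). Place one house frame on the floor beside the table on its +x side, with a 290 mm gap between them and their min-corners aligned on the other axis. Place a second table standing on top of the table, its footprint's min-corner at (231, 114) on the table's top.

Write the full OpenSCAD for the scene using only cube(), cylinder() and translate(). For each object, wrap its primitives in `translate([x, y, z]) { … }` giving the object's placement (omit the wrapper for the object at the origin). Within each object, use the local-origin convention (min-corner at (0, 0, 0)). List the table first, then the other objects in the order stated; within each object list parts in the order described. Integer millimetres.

translate([0, 0, 698]) cube([1689, 964, 46]);
translate([61, 61, 0]) cylinder(h = 698, r = 25);
translate([1628, 61, 0]) cylinder(h = 698, r = 25);
translate([61, 903, 0]) cylinder(h = 698, r = 25);
translate([1628, 903, 0]) cylinder(h = 698, r = 25);
translate([1979, 0, 0]) {
  cube([2830, 90, 2660]);
  translate([0, 3280, 0]) cube([2830, 90, 2660]);
  translate([0, 90, 0]) cube([90, 3190, 2660]);
  translate([2740, 90, 0]) cube([90, 3190, 2660]);
}
translate([231, 114, 744]) {
  translate([0, 0, 730]) cube([1453, 841, 37]);
  translate([66, 66, 0]) cylinder(h = 730, r = 20);
  translate([1387, 66, 0]) cylinder(h = 730, r = 20);
  translate([66, 775, 0]) cylinder(h = 730, r = 20);
  translate([1387, 775, 0]) cylinder(h = 730, r = 20);
}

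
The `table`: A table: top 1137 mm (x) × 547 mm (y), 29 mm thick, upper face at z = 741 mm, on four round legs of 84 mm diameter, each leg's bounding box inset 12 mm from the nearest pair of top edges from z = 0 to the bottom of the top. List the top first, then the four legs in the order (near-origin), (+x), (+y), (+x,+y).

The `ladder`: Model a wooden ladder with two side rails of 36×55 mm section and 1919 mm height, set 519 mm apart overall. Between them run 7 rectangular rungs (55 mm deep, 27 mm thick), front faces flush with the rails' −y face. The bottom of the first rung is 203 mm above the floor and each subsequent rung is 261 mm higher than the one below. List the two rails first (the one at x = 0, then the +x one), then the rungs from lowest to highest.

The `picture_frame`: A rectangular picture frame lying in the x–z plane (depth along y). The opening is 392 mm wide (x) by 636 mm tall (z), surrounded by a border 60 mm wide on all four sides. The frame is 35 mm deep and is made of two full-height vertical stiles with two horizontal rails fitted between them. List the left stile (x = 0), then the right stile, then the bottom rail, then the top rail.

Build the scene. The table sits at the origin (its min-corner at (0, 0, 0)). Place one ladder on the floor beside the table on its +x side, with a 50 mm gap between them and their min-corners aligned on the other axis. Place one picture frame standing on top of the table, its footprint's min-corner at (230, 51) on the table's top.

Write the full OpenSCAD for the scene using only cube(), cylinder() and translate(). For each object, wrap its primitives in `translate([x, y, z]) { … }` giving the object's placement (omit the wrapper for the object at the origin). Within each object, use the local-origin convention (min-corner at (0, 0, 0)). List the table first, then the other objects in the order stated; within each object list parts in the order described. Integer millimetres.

translate([0, 0, 712]) cube([1137, 547, 29]);
translate([54, 54, 0]) cylinder(h = 712, r = 42);
translate([1083, 54, 0]) cylinder(h = 712, r = 42);
translate([54, 493, 0]) cylinder(h = 712, r = 42);
translate([1083, 493, 0]) cylinder(h = 712, r = 42);
translate([1187, 0, 0]) {
  cube([36, 55, 1919]);
  translate([483, 0, 0]) cube([36, 55, 1919]);
  translate([36, 0, 203]) cube([447, 55, 27]);
  translate([36, 0, 464]) cube([447, 55, 27]);
  translate([36, 0, 725]) cube([447, 55, 27]);
  translate([36, 0, 986]) cube([447, 55, 27]);
  translate([36, 0, 1247]) cube([447, 55, 27]);
  translate([36, 0, 1508]) cube([447, 55, 27]);
  translate([36, 0, 1769]) cube([447, 55, 27]);
}
translate([230, 51, 741]) {
  cube([60, 35, 756]);
  translate([452, 0, 0]) cube([60, 35, 756]);
  translate([60, 0, 0]) cube([392, 35, 60]);
  translate([60, 0, 696]) cube([392, 35, 60]);
}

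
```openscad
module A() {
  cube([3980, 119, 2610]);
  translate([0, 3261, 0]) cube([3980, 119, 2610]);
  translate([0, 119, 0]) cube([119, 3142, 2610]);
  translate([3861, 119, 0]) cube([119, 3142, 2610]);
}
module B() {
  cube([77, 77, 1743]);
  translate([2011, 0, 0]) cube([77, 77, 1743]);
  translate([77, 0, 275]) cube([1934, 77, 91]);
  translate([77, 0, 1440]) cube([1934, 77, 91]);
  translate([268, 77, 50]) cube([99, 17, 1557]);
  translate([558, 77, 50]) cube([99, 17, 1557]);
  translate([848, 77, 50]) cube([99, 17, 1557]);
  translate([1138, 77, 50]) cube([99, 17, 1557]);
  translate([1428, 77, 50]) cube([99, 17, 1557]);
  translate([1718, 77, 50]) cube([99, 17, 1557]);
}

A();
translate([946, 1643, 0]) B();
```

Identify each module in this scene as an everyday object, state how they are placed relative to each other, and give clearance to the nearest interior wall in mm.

A is a house frame. B is a fence section. The fence section sits inside the house frame, centred. The clearance to the nearest interior wall is 827 mm.

Clearances: x = 827, y = 1524; minimum 827 mm.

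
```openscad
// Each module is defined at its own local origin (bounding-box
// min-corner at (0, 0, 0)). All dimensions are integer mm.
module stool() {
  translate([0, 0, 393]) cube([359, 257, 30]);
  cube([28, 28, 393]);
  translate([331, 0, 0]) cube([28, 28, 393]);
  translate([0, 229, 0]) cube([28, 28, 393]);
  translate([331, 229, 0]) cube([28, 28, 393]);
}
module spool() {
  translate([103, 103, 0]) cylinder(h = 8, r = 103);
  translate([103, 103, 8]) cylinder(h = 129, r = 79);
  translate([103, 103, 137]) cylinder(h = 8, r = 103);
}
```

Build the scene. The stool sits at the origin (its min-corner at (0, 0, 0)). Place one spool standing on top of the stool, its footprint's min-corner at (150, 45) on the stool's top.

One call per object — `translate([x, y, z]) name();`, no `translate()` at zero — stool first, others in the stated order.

stool();
translate([150, 45, 423]) spool();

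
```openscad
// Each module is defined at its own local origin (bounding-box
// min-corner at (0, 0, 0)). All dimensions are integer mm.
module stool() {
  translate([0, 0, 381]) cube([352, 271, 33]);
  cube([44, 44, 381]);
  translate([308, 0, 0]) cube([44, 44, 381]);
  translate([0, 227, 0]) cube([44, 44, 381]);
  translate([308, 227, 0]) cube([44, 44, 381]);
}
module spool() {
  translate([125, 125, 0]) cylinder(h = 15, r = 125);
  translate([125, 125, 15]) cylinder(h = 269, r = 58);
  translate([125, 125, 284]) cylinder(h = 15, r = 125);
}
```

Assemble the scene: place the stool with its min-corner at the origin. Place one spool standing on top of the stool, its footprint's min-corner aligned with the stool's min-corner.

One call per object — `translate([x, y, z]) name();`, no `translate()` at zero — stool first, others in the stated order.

stool();
translate([0, 0, 414]) spool();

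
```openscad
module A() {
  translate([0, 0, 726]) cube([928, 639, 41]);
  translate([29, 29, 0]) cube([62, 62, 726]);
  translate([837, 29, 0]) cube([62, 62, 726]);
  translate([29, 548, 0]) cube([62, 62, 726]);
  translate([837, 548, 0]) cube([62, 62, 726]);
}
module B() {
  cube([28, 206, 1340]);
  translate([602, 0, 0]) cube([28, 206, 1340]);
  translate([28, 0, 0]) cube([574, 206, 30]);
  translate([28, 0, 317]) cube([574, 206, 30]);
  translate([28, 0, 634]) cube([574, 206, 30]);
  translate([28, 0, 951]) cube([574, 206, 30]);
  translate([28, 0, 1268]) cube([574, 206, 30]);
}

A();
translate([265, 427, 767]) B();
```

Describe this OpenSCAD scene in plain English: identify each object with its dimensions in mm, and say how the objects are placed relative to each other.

A is a rectangular dining table. The top is 928×639×41 mm with its upper surface at z = 767 mm. It stands on four 62×62 mm square legs, each inset 29 mm from the nearest pair of top edges, running from the floor to the underside of the top.

B is an open bookshelf. Two side panels, each 28 mm thick, 206 mm deep and 1340 mm tall, stand 630 mm apart (outside-to-outside). Between them sit 5 shelves, each 30 mm thick and 206 mm deep, spanning the full gap between the sides. The bottom shelf rests on the floor (its underside at z = 0) and the clear gap between one shelf's top and the next shelf's underside is 287 mm.

The bookshelf is on top of the table.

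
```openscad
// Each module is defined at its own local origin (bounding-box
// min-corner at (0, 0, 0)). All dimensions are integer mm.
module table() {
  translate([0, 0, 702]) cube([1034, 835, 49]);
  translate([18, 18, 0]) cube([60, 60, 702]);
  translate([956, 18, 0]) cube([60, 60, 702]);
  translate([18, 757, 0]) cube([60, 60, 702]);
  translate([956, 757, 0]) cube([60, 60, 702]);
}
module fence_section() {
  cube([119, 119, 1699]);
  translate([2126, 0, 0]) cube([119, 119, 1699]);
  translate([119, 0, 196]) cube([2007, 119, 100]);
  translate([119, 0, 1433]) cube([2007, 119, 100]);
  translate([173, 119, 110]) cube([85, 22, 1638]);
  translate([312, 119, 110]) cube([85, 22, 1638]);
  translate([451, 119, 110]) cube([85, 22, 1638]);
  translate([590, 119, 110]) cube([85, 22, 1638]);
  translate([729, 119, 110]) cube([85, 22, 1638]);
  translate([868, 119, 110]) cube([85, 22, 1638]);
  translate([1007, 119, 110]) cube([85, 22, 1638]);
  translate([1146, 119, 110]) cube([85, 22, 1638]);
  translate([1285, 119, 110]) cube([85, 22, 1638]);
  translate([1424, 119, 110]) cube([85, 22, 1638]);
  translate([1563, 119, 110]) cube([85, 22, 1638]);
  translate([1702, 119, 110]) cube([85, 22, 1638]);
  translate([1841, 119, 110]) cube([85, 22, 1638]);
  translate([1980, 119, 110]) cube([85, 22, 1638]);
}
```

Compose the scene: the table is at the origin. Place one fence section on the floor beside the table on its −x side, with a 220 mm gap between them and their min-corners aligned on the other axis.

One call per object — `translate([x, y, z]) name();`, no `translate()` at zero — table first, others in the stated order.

table();
translate([-2465, 0, 0]) fence_section();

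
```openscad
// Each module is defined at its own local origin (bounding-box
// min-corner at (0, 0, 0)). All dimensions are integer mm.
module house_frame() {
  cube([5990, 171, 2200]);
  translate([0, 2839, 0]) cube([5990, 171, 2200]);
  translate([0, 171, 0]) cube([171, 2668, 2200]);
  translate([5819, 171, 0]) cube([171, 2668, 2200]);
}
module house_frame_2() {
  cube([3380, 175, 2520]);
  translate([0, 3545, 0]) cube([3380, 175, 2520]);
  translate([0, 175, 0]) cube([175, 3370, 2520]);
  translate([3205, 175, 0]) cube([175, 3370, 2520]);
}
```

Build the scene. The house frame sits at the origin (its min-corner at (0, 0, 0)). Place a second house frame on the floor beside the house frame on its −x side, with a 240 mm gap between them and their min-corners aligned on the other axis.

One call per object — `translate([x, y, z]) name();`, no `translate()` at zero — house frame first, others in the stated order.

house_frame();
translate([-3620, 0, 0]) house_frame_2();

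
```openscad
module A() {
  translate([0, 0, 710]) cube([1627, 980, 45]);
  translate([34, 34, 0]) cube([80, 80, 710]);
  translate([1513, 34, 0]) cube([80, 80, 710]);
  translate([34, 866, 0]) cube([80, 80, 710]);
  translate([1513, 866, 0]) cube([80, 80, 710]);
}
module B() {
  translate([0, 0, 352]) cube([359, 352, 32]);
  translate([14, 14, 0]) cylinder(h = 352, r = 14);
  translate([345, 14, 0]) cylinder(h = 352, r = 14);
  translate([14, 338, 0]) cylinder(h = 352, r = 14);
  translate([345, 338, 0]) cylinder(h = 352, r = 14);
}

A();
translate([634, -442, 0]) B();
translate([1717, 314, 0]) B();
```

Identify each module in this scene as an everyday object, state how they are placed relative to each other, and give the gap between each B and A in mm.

Each stool's nearest face is 90 mm from the table's bounding box.

A is a table. B is a stool. Two stools sit around the table at the −y, +x sides. The gap between each stool and the table is 90 mm.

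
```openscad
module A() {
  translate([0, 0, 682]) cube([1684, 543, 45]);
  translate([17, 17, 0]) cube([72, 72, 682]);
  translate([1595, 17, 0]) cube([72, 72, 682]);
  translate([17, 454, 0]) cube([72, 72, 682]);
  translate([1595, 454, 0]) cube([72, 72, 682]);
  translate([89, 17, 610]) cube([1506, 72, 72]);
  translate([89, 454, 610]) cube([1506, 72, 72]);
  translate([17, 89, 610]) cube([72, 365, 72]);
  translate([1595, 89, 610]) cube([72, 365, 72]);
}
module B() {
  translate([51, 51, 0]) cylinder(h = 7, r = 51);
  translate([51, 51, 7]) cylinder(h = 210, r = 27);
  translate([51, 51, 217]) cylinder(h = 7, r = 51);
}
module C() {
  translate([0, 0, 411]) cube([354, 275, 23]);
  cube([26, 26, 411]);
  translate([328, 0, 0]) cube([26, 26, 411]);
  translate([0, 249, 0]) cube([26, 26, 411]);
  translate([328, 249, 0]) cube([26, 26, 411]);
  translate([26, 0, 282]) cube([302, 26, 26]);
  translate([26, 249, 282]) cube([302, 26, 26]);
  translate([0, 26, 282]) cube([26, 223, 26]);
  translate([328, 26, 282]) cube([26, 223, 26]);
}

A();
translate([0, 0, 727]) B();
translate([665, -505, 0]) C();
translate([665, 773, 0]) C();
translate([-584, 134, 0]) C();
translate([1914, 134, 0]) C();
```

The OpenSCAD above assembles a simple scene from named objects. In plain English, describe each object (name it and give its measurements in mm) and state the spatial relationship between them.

A is a table: top 1684 mm (x) × 543 mm (y), 45 mm thick, upper face at z = 727 mm, on four 72×72 mm square legs, each inset 17 mm from the nearest pair of top edges, running from z = 0 to the bottom of the top. Four apron rails, 72 mm thick and 72 mm tall, run between adjacent legs with their top edges flush with the underside of the top and their outer faces flush with the legs' outer faces.

B is a spool: two coaxial disc flanges of radius 51 mm and thickness 7 mm, joined by a core cylinder of radius 27 mm and height 210 mm. The lower flange rests on z = 0 and the three cylinders share a vertical axis.

C is a four-legged stool. The seat is 354×275 mm, 23 mm thick, top at z = 434 mm. It stands on four square legs, each 26×26 mm in cross-section, from z = 0 to the seat underside, each flush with a corner of the seat. Four stretchers, 26 mm wide and 26 mm tall, connect adjacent legs with their undersides at z = 282 mm, each running between the inner faces of the legs it joins and aligned with the legs' outer faces on the other axis.

The spool is on top of the table. Four stools sit around the table at the −y, +y, −x, +x sides.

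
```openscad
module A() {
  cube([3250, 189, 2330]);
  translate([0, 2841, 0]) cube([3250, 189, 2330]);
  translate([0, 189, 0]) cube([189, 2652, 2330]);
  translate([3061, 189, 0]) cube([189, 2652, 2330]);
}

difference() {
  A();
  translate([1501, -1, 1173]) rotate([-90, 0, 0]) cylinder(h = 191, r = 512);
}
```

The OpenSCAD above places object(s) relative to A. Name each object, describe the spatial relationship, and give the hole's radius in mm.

The subtracted cylinder has r = 512 mm.

A is a house frame. The house frame has a circular hole through its front wall. The hole's radius is 512 mm.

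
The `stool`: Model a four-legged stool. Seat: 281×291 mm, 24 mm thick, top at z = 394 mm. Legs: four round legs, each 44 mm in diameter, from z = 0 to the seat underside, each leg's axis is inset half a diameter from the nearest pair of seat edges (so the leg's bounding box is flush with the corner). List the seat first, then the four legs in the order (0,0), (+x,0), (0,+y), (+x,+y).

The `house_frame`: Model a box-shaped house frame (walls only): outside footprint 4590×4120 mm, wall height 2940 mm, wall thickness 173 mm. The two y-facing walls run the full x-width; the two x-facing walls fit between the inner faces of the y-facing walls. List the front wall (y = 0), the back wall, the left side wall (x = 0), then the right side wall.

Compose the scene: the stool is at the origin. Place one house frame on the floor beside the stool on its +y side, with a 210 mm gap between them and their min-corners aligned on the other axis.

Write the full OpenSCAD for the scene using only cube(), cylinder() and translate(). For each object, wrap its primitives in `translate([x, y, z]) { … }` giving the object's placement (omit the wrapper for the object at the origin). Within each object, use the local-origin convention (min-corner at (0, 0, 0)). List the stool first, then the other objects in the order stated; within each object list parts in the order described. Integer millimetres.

translate([0, 0, 370]) cube([281, 291, 24]);
translate([22, 22, 0]) cylinder(h = 370, r = 22);
translate([259, 22, 0]) cylinder(h = 370, r = 22);
translate([22, 269, 0]) cylinder(h = 370, r = 22);
translate([259, 269, 0]) cylinder(h = 370, r = 22);
translate([0, 501, 0]) {
  cube([4590, 173, 2940]);
  translate([0, 3947, 0]) cube([4590, 173, 2940]);
  translate([0, 173, 0]) cube([173, 3774, 2940]);
  translate([4417, 173, 0]) cube([173, 3774, 2940]);
}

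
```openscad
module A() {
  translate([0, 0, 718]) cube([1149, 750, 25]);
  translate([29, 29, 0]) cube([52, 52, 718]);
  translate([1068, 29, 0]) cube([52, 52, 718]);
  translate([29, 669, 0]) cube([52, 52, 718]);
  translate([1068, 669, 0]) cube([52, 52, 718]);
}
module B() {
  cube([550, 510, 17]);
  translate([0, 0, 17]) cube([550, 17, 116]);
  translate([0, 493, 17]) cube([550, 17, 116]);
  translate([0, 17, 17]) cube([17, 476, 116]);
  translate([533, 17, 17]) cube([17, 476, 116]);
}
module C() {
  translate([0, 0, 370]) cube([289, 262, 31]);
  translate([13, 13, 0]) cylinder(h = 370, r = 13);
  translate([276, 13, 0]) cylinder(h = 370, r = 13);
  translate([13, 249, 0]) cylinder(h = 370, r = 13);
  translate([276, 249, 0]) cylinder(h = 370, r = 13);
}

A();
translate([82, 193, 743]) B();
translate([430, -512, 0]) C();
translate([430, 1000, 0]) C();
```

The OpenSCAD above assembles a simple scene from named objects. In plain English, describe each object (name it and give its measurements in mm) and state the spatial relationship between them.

A is a table with a 1149×750 mm rectangular top, 25 mm thick, top surface at z = 743 mm, supported by four 52×52 mm square legs, each inset 29 mm from the nearest pair of top edges, running from the floor.

B is an open-topped rectangular box: outside dimensions 550×510×133 mm, with a uniform wall and base thickness of 17 mm. The base is a full 550×510 slab on the floor; four walls sit on top of the base. The front and back walls (the −y and +y sides) span the full width; the two side walls fit between them.

C is a four-legged stool. The seat is a 289×262×31 mm slab whose top surface is at z = 401 mm; four round legs, each 26 mm in diameter, run from the floor (z = 0) to the underside of the seat, each leg's axis is inset half a diameter from the nearest pair of seat edges (so the leg's bounding box is flush with the corner).

The open box is on top of the table. Two stools sit around the table at the −y, +y sides.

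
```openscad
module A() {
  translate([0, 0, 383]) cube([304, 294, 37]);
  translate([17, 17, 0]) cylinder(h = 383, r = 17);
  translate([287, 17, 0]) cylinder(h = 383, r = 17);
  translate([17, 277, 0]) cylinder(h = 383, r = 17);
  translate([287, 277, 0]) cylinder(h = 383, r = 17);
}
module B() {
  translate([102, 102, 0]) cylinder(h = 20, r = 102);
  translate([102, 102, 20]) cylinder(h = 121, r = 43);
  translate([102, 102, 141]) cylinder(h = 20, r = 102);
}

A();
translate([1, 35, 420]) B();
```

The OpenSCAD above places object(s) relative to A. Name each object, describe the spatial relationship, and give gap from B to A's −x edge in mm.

A is a stool. B is a spool. The spool is on top of the stool. The gap from the spool to the stool's −x edge is 1 mm.

The spool's min-x is at 1; the stool's min-x is 0; gap = 1 mm.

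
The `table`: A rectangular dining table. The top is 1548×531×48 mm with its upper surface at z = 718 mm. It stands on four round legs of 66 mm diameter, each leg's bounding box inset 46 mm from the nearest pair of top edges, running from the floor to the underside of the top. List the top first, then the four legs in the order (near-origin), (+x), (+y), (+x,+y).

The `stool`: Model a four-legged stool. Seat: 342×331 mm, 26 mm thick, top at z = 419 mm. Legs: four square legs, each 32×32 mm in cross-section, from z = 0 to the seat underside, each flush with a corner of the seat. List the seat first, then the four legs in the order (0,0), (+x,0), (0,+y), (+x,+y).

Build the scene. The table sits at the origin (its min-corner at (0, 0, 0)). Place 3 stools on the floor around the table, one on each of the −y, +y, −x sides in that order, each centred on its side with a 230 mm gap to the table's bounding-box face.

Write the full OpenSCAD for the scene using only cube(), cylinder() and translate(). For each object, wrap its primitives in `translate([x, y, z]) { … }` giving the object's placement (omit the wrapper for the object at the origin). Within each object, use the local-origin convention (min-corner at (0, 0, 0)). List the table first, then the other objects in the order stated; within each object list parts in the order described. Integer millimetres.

translate([0, 0, 670]) cube([1548, 531, 48]);
translate([79, 79, 0]) cylinder(h = 670, r = 33);
translate([1469, 79, 0]) cylinder(h = 670, r = 33);
translate([79, 452, 0]) cylinder(h = 670, r = 33);
translate([1469, 452, 0]) cylinder(h = 670, r = 33);
translate([603, -561, 0]) {
  translate([0, 0, 393]) cube([342, 331, 26]);
  cube([32, 32, 393]);
  translate([310, 0, 0]) cube([32, 32, 393]);
  translate([0, 299, 0]) cube([32, 32, 393]);
  translate([310, 299, 0]) cube([32, 32, 393]);
}
translate([603, 761, 0]) {
  translate([0, 0, 393]) cube([342, 331, 26]);
  cube([32, 32, 393]);
  translate([310, 0, 0]) cube([32, 32, 393]);
  translate([0, 299, 0]) cube([32, 32, 393]);
  translate([310, 299, 0]) cube([32, 32, 393]);
}
translate([-572, 100, 0]) {
  translate([0, 0, 393]) cube([342, 331, 26]);
  cube([32, 32, 393]);
  translate([310, 0, 0]) cube([32, 32, 393]);
  translate([0, 299, 0]) cube([32, 32, 393]);
  translate([310, 299, 0]) cube([32, 32, 393]);
}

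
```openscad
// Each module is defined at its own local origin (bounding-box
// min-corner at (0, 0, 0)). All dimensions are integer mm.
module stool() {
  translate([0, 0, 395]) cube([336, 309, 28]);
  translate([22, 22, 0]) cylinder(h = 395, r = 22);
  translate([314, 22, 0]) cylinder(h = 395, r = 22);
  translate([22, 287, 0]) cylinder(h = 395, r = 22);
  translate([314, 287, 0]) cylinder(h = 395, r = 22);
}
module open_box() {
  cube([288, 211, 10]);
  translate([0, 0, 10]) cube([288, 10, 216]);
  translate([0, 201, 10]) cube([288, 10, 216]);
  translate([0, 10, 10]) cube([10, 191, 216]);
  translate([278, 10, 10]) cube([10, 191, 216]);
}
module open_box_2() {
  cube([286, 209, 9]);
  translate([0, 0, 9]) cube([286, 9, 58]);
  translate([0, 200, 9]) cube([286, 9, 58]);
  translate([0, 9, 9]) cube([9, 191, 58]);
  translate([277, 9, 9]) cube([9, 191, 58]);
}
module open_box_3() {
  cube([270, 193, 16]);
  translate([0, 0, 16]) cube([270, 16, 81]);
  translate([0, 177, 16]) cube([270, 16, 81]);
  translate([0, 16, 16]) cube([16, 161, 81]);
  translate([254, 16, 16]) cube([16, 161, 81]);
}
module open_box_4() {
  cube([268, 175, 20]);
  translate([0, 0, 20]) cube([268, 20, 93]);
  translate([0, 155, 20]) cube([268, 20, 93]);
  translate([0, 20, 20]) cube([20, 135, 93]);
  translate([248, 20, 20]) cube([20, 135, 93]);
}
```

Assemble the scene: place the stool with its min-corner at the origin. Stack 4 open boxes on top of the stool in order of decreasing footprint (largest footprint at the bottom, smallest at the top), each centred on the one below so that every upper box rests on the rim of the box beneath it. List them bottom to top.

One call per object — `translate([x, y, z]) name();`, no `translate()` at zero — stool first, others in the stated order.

stool();
translate([24, 49, 423]) open_box();
translate([25, 50, 649]) open_box_2();
translate([33, 58, 716]) open_box_3();
translate([34, 67, 813]) open_box_4();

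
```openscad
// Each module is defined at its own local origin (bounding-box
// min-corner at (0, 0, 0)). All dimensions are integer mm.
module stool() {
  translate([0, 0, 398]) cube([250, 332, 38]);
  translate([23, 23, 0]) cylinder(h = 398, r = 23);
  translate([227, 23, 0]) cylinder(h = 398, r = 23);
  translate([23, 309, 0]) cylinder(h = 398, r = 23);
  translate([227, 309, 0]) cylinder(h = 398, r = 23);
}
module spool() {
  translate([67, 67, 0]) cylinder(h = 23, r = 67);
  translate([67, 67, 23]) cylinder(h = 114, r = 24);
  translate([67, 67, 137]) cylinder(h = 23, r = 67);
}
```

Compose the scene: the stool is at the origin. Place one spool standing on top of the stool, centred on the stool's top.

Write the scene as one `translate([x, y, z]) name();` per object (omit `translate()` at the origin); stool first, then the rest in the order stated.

stool();
translate([58, 99, 436]) spool();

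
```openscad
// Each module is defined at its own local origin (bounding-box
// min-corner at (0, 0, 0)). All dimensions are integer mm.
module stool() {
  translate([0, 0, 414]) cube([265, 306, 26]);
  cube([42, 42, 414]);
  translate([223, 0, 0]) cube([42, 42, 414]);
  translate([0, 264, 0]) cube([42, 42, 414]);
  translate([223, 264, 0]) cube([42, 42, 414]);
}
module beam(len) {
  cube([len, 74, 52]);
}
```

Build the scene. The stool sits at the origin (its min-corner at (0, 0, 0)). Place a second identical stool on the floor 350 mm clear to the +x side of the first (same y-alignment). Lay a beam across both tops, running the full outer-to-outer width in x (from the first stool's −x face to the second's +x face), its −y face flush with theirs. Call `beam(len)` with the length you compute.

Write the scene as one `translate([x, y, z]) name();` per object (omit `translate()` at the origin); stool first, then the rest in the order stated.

stool();
translate([615, 0, 0]) stool();
translate([0, 0, 440]) beam(880);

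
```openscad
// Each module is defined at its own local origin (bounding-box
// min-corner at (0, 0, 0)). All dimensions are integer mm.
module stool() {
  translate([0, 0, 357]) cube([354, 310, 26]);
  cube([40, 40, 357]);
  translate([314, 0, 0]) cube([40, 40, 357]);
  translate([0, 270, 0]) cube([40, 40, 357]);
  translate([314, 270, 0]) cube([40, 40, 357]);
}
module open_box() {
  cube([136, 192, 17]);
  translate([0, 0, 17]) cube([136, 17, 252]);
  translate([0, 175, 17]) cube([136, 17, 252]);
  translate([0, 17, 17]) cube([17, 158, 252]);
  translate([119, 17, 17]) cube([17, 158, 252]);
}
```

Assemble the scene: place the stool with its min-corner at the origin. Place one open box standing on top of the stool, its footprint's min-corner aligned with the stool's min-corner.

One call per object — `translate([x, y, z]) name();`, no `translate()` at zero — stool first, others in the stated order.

stool();
translate([0, 0, 383]) open_box();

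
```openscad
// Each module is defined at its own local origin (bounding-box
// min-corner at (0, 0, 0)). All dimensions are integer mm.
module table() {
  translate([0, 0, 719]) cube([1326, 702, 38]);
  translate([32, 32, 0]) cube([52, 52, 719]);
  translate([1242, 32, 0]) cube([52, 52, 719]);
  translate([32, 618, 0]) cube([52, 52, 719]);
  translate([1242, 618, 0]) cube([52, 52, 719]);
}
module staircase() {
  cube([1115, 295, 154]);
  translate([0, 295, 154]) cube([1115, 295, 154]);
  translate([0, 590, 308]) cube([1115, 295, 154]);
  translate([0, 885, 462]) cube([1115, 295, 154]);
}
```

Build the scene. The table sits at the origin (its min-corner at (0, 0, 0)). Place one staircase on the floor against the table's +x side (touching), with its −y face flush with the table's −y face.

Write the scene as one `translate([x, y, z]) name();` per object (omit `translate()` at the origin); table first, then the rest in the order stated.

table();
translate([1326, 0, 0]) staircase();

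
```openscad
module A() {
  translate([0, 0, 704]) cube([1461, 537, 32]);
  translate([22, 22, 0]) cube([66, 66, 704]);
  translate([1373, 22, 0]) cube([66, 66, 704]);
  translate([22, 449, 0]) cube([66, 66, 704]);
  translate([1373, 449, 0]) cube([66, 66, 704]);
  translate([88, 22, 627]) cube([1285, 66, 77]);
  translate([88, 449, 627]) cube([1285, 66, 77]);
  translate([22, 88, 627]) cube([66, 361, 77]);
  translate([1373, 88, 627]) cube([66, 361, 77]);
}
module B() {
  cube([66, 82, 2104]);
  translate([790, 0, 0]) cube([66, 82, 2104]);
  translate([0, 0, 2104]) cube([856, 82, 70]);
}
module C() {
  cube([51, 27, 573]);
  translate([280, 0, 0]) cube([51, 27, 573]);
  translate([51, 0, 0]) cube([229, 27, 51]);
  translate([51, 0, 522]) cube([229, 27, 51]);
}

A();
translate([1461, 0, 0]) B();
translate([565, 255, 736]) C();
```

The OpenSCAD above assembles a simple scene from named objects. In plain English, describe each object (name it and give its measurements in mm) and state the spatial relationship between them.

A is a table with a 1461×537 mm rectangular top, 32 mm thick, top surface at z = 736 mm, supported by four 66×66 mm square legs, each inset 22 mm from the nearest pair of top edges, running from the floor. Four apron rails, 66 mm thick and 77 mm tall, run between adjacent legs with their top edges flush with the underside of the top and their outer faces flush with the legs' outer faces.

B is a door frame. The clear opening is 724 mm wide and 2104 mm high. Two 66 mm wide jambs, 82 mm deep, stand either side of the opening from the floor to the top of the opening. A 70 mm thick head sits across the top of both jambs, spanning the full outside width of the frame.

C is a rectangular picture frame lying in the x–z plane (depth along y). The opening is 229 mm wide (x) by 471 mm tall (z), surrounded by a border 51 mm wide on all four sides. The frame is 27 mm deep and is made of two full-height vertical stiles with two horizontal rails fitted between them.

The door frame is against the table's +x side, with their −y faces flush. The picture frame is on top of the table, centred.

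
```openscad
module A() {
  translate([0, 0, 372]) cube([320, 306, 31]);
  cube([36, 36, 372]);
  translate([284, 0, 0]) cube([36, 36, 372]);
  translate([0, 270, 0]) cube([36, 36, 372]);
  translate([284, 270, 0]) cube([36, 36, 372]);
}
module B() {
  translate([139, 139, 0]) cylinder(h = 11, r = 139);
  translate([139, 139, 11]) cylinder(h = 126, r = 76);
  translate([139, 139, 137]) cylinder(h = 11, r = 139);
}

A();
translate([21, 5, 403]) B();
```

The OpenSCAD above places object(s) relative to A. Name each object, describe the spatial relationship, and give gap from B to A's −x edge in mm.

A is a stool. B is a spool. The spool is on top of the stool. The gap from the spool to the stool's −x edge is 21 mm.

The spool's min-x is at 21; the stool's min-x is 0; gap = 21 mm.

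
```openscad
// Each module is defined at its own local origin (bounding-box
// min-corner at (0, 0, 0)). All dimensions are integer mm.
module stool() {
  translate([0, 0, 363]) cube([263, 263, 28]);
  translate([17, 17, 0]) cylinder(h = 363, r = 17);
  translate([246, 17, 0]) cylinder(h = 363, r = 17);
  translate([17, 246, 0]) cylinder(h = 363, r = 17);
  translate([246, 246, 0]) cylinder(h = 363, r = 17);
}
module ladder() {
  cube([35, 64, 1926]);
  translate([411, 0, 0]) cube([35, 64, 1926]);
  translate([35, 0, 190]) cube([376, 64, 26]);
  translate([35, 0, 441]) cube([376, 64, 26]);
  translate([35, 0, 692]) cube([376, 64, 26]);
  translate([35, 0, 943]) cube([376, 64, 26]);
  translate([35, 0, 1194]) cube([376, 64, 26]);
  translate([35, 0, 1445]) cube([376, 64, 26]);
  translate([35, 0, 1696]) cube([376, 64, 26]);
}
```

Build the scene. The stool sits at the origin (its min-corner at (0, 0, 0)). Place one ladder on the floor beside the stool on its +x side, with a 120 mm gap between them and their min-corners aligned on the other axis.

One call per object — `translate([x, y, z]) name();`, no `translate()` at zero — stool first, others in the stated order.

stool();
translate([383, 0, 0]) ladder();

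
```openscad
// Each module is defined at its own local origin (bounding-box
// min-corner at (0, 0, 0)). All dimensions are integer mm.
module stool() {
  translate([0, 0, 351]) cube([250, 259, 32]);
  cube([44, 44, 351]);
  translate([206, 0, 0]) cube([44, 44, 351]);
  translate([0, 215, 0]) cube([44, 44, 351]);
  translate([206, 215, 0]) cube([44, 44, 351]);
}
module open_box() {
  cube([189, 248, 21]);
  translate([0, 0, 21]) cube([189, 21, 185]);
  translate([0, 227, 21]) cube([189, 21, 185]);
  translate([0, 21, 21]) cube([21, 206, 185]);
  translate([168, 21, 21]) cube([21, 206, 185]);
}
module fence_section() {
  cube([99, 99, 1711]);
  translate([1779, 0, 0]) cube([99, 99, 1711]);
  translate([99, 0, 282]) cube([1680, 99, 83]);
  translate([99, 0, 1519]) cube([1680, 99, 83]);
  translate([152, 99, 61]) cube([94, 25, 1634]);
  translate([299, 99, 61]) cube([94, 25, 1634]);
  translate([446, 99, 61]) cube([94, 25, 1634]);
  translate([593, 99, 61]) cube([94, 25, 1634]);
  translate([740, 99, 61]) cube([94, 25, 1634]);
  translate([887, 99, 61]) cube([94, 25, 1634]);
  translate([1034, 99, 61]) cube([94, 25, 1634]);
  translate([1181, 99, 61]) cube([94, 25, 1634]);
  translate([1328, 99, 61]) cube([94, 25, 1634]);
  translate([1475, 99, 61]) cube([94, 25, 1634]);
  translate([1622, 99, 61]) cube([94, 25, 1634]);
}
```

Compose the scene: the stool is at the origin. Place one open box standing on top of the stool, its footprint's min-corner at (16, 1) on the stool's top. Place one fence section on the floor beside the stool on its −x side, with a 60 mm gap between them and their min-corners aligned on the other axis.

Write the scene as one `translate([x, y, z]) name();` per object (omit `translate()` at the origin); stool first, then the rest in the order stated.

stool();
translate([16, 1, 383]) open_box();
translate([-1938, 0, 0]) fence_section();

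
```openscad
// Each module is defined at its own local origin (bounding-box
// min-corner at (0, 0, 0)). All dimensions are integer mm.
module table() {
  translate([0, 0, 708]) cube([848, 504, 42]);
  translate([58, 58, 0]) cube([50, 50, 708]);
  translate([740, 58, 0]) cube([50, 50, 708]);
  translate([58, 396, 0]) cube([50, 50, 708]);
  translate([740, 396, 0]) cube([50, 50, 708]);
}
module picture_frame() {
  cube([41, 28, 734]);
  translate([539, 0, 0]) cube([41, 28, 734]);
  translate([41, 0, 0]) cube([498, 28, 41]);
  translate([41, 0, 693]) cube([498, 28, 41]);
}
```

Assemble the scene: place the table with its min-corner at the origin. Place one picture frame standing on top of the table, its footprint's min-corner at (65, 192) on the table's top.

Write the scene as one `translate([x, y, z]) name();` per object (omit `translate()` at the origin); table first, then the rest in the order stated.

table();
translate([65, 192, 750]) picture_frame();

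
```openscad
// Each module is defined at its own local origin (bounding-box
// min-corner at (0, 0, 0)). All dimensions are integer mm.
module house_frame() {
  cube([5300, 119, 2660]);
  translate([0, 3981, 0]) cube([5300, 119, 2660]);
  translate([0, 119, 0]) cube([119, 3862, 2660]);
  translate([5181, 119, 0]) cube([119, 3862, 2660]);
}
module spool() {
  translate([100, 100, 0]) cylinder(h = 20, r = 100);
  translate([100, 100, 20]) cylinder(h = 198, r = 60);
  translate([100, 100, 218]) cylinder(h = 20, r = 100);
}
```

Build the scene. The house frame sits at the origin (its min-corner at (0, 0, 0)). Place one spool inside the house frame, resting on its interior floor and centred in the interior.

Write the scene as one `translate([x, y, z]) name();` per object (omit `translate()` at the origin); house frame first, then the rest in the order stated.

house_frame();
translate([2550, 1950, 0]) spool();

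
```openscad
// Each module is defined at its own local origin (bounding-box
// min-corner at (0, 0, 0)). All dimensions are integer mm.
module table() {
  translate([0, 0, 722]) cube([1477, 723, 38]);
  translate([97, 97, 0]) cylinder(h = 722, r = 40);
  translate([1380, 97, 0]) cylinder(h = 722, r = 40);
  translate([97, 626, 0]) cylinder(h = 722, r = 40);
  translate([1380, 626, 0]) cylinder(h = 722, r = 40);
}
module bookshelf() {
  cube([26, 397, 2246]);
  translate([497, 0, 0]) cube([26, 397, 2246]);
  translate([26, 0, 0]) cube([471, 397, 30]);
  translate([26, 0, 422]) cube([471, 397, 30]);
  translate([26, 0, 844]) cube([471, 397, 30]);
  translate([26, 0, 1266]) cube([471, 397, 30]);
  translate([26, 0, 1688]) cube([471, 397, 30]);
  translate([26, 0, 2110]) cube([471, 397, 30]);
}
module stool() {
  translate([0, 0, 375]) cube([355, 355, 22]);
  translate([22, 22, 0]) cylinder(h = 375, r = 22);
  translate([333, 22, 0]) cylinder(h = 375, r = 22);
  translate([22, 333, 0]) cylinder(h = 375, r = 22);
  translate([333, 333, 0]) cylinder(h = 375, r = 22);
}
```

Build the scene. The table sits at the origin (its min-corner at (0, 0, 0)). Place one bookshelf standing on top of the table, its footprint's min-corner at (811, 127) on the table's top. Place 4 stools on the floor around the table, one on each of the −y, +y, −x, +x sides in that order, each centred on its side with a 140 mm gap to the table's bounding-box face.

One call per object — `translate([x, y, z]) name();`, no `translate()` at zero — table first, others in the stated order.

table();
translate([811, 127, 760]) bookshelf();
translate([561, -495, 0]) stool();
translate([561, 863, 0]) stool();
translate([-495, 184, 0]) stool();
translate([1617, 184, 0]) stool();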